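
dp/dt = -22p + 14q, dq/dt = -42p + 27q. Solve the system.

p(t) = -2c_1e^(-t) - c_2e^(6t), q(t) = -3c_1e^(-t) - 2c_2e^(6t)

Coefficient matrix A = [[-22, 14], [-42, 27]].
Characteristic polynomial det(A - λI) = λ^2 - 5λ - 6 = 0.
Eigenvalues λ = -1, 6.
For λ=-1: (A-λI) row 1 is [-21, 14], so an eigenvector is (-2, -3).
For λ=6: (A-λI) row 1 is [-28, 14], so an eigenvector is (-1, -2).
General solution: c_1e^(-t)(-2,-3) + c_2e^(6t)(-1,-2).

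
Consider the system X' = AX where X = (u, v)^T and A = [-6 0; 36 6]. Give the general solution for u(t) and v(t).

Coefficient matrix A = [[-6, 0], [36, 6]].
Characteristic polynomial det(A - λI) = λ^2 - 36 = 0.
Eigenvalues λ = 6, -6.
For λ=6: (A-λI) row 1 is [-12, 0], so an eigenvector is (0, 1).
For λ=-6: (A-λI) row 2 is [36, 12], so an eigenvector is (1, -3).
General solution: C_1e^(6t)(0,1) + C_2e^(-6t)(1,-3).

u(t) = C_2e^(-6t), v(t) = C_1e^(6t) - 3C_2e^(-6t)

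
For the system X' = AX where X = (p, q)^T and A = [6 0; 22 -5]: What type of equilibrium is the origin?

saddle

A = [[6,0],[22,-5]]; det(A-λI) = λ^2 - λ - 30.
λ = 6, -5: opposite signs.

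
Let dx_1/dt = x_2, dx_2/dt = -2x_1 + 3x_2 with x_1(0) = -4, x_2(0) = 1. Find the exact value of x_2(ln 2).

22

A = [[0,1],[-2,3]]; eigenvalues λ = 2, 1.
Eigenvectors: (-1,-2) for λ=2, (-1,-1) for λ=1.
From the initial condition, c_1 = -5, c_2 = 9.
x_2(ln 2) = (-5)(2^2)(-2) + (9)(2^1)(-1) = 22.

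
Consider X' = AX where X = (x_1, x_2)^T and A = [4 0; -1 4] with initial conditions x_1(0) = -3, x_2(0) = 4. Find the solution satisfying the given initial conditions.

Coefficient matrix A = [[4, 0], [-1, 4]].
Characteristic polynomial det(A - λI) = λ^2 - 8λ + 16 = 0.
Single eigenvalue λ = 4 with algebraic multiplicity 2.
Eigenvector v = (0,-1); generalized eigenvector w with (A-λI)w=v is (1,2).
General solution: e^(4t)[c_1·v + c_2·(t·v + w)].
Applying x_1(0)=-3, x_2(0)=4 gives c_1=-10, c_2=-3.

x_1(t) = -3e^(4t), x_2(t) = 3te^(4t) + 4e^(4t)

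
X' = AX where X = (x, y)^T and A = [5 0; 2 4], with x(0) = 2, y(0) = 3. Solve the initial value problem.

x(t) = 2e^(5t), y(t) = 4e^(5t) - e^(4t)

Coefficient matrix A = [[5, 0], [2, 4]].
Characteristic polynomial det(A - λI) = λ^2 - 9λ + 20 = 0.
Eigenvalues λ = 4, 5.
For λ=4: (A-λI) row 1 is [1, 0], so an eigenvector is (0, -1).
For λ=5: (A-λI) row 2 is [2, -1], so an eigenvector is (-1, -2).
General solution: K_1e^(4t)(0,-1) + K_2e^(5t)(-1,-2).
Applying x(0)=2, y(0)=3 gives K_1=1, K_2=-2.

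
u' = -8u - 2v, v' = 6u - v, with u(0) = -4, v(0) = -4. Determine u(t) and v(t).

Coefficient matrix A = [[-8, -2], [6, -1]].
Characteristic polynomial det(A - λI) = λ^2 + 9λ + 20 = 0.
Eigenvalues λ = -4, -5.
For λ=-4: (A-λI) row 1 is [-4, -2], so an eigenvector is (-1, 2).
For λ=-5: (A-λI) row 1 is [-3, -2], so an eigenvector is (2, -3).
General solution: c_1e^(-4t)(-1,2) + c_2e^(-5t)(2,-3).
Applying u(0)=-4, v(0)=-4 gives c_1=-20, c_2=-12.

u(t) = 20e^(-4t) - 24e^(-5t), v(t) = -40e^(-4t) + 36e^(-5t)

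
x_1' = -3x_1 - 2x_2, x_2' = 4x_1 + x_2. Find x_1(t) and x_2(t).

Coefficient matrix A = [[-3, -2], [4, 1]].
Characteristic polynomial det(A - λI) = λ^2 + 2λ + 5 = 0.
Eigenvalues λ = -1 ± 2i (complex conjugate pair).
For λ=-1+2i: an eigenvector is (1,-1) - i(0,1) = (1, -1 - i).
A real fundamental pair from Re and Im of e^((-1+2i)t)v: X_1 = e^(-t)(cos(2t)·(1,-1) + sin(2t)·(0,1)), X_2 = e^(-t)(sin(2t)·(1,-1) - cos(2t)·(0,1)).
General solution: K_1X_1 + K_2X_2.

x_1(t) = K_1e^(-t)cos(2t) + K_2e^(-t)sin(2t), x_2(t) = K_1e^(-t)sin(2t) - K_1e^(-t)cos(2t) - K_2e^(-t)sin(2t) - K_2e^(-t)cos(2t)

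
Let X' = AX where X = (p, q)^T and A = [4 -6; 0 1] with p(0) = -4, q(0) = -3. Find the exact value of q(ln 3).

-9

A = [[4,-6],[0,1]]; eigenvalues λ = 4, 1.
Eigenvectors: (-1,0) for λ=4, (-2,-1) for λ=1.
From the initial condition, c_1 = -2, c_2 = 3.
q(ln 3) = (-2)(3^4)(0) + (3)(3^1)(-1) = -9.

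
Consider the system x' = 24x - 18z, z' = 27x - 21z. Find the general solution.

Coefficient matrix A = [[24, -18], [27, -21]].
Characteristic polynomial det(A - λI) = λ^2 - 3λ - 18 = 0.
Eigenvalues λ = 6, -3.
For λ=6: (A-λI) row 1 is [18, -18], so an eigenvector is (-1, -1).
For λ=-3: (A-λI) row 1 is [27, -18], so an eigenvector is (-2, -3).
General solution: C_1e^(6t)(-1,-1) + C_2e^(-3t)(-2,-3).

x(t) = -C_1e^(6t) - 2C_2e^(-3t), z(t) = -C_1e^(6t) - 3C_2e^(-3t)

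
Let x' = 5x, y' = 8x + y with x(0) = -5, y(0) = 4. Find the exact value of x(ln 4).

A = [[5,0],[8,1]]; eigenvalues λ = 1, 5.
Eigenvectors: (0,-1) for λ=1, (1,2) for λ=5.
From the initial condition, c_1 = -14, c_2 = -5.
x(ln 4) = (-14)(4^1)(0) + (-5)(4^5)(1) = -5120.

-5120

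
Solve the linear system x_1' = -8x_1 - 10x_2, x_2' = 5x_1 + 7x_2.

x_1(t) = -2K_1e^(-3t) + K_2e^(2t), x_2(t) = K_1e^(-3t) - K_2e^(2t)

Coefficient matrix A = [[-8, -10], [5, 7]].
Characteristic polynomial det(A - λI) = λ^2 + λ - 6 = 0.
Eigenvalues λ = -3, 2.
For λ=-3: (A-λI) row 1 is [-5, -10], so an eigenvector is (-2, 1).
For λ=2: (A-λI) row 1 is [-10, -10], so an eigenvector is (1, -1).
General solution: K_1e^(-3t)(-2,1) + K_2e^(2t)(1,-1).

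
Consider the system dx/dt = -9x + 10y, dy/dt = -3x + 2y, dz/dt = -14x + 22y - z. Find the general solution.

Coefficient matrix A = [[-9, 10, 0], [-3, 2, 0], [-14, 22, -1]].
det(A - λI) = 0 gives eigenvalues λ = -4, -3, -1.
For λ=-4: eigenvector (2,1,2).
For λ=-3: eigenvector (-5,-3,-2).
For λ=-1: eigenvector (0,0,1).
General solution: K_1e^(-4t)(2,1,2) + K_2e^(-3t)(-5,-3,-2) + K_3e^(-t)(0,0,1).

x(t) = 2K_1e^(-4t) - 5K_2e^(-3t), y(t) = K_1e^(-4t) - 3K_2e^(-3t), z(t) = 2K_1e^(-4t) - 2K_2e^(-3t) + K_3e^(-t)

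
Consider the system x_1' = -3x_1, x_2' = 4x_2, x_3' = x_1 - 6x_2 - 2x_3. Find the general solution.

Coefficient matrix A = [[-3, 0, 0], [0, 4, 0], [1, -6, -2]].
det(A - λI) = 0 gives eigenvalues λ = -2, 4, -3.
For λ=-2: eigenvector (0,0,1).
For λ=4: eigenvector (0,1,-1).
For λ=-3: eigenvector (-1,0,1).
General solution: K_1e^(-2t)(0,0,1) + K_2e^(4t)(0,1,-1) + K_3e^(-3t)(-1,0,1).

x_1(t) = -K_3e^(-3t), x_2(t) = K_2e^(4t), x_3(t) = K_1e^(-2t) - K_2e^(4t) + K_3e^(-3t)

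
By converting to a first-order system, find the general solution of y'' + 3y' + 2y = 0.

y(t) = c_1e^(-2t) + c_2e^(-t)

Let x_1 = y, x_2 = y'. Then x_1' = x_2 and x_2' = -2x_1 - 3x_2.
A = [[0,1],[-2,-3]]; det(A-λI) = λ^2 + 3λ + 2.
Eigenvalues λ = -2, -1 with eigenvectors (1,-2), (1,-1).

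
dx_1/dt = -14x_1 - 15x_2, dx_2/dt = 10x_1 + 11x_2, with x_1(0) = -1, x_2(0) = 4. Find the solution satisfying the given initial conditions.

Coefficient matrix A = [[-14, -15], [10, 11]].
Characteristic polynomial det(A - λI) = λ^2 + 3λ - 4 = 0.
Eigenvalues λ = -4, 1.
For λ=-4: (A-λI) row 1 is [-10, -15], so an eigenvector is (3, -2).
For λ=1: (A-λI) row 1 is [-15, -15], so an eigenvector is (1, -1).
General solution: C_1e^(-4t)(3,-2) + C_2e^(t)(1,-1).
Applying x_1(0)=-1, x_2(0)=4 gives C_1=3, C_2=-10.

x_1(t) = -10e^(t) + 9e^(-4t), x_2(t) = 10e^(t) - 6e^(-4t)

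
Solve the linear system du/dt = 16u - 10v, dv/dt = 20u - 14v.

u(t) = K_1e^(-4t) - K_2e^(6t), v(t) = 2K_1e^(-4t) - K_2e^(6t)

Coefficient matrix A = [[16, -10], [20, -14]].
Characteristic polynomial det(A - λI) = λ^2 - 2λ - 24 = 0.
Eigenvalues λ = -4, 6.
For λ=-4: (A-λI) row 1 is [20, -10], so an eigenvector is (1, 2).
For λ=6: (A-λI) row 1 is [10, -10], so an eigenvector is (-1, -1).
General solution: K_1e^(-4t)(1,2) + K_2e^(6t)(-1,-1).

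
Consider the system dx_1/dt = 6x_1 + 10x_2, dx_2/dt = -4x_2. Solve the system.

Coefficient matrix A = [[6, 10], [0, -4]].
Characteristic polynomial det(A - λI) = λ^2 - 2λ - 24 = 0.
Eigenvalues λ = 6, -4.
For λ=6: (A-λI) row 1 is [0, 10], so an eigenvector is (-1, 0).
For λ=-4: (A-λI) row 1 is [10, 10], so an eigenvector is (1, -1).
General solution: K_1e^(6t)(-1,0) + K_2e^(-4t)(1,-1).

x_1(t) = -K_1e^(6t) + K_2e^(-4t), x_2(t) = -K_2e^(-4t)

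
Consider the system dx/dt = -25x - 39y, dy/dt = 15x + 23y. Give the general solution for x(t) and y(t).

Coefficient matrix A = [[-25, -39], [15, 23]].
Characteristic polynomial det(A - λI) = λ^2 + 2λ + 10 = 0.
Eigenvalues λ = -1 ± 3i (complex conjugate pair).
For λ=-1+3i: an eigenvector is (3,-2) - i(2,-1) = (3 - 2i, -2 + i).
A real fundamental pair from Re and Im of e^((-1+3i)t)v: X_1 = e^(-t)(cos(3t)·(3,-2) + sin(3t)·(2,-1)), X_2 = e^(-t)(sin(3t)·(3,-2) - cos(3t)·(2,-1)).
General solution: C_1X_1 + C_2X_2.

x(t) = 2C_1e^(-t)sin(3t) + 3C_1e^(-t)cos(3t) + 3C_2e^(-t)sin(3t) - 2C_2e^(-t)cos(3t), y(t) = -C_1e^(-t)sin(3t) - 2C_1e^(-t)cos(3t) - 2C_2e^(-t)sin(3t) + C_2e^(-t)cos(3t)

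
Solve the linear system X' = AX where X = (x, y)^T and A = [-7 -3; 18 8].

x(t) = K_1e^(-t) + K_2e^(2t), y(t) = -2K_1e^(-t) - 3K_2e^(2t)

Coefficient matrix A = [[-7, -3], [18, 8]].
Characteristic polynomial det(A - λI) = λ^2 - λ - 2 = 0.
Eigenvalues λ = -1, 2.
For λ=-1: (A-λI) row 1 is [-6, -3], so an eigenvector is (1, -2).
For λ=2: (A-λI) row 1 is [-9, -3], so an eigenvector is (1, -3).
General solution: K_1e^(-t)(1,-2) + K_2e^(2t)(1,-3).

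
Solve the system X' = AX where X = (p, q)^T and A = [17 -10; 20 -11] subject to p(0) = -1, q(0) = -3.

Coefficient matrix A = [[17, -10], [20, -11]].
Characteristic polynomial det(A - λI) = λ^2 - 6λ + 13 = 0.
Eigenvalues λ = 3 ± 2i (complex conjugate pair).
For λ=3+2i: an eigenvector is (1,1) - i(2,3) = (1 - 2i, 1 - 3i).
A real fundamental pair from Re and Im of e^((3+2i)t)v: X_1 = e^(3t)(cos(2t)·(1,1) + sin(2t)·(2,3)), X_2 = e^(3t)(sin(2t)·(1,1) - cos(2t)·(2,3)).
General solution: K_1X_1 + K_2X_2.
Applying p(0)=-1, q(0)=-3 gives K_1=3, K_2=2.

p(t) = 8e^(3t)sin(2t) - e^(3t)cos(2t), q(t) = 11e^(3t)sin(2t) - 3e^(3t)cos(2t)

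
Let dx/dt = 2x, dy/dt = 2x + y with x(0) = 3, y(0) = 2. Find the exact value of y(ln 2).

A = [[2,0],[2,1]]; eigenvalues λ = 2, 1.
Eigenvectors: (1,2) for λ=2, (0,-1) for λ=1.
From the initial condition, c_1 = 3, c_2 = 4.
y(ln 2) = (3)(2^2)(2) + (4)(2^1)(-1) = 16.

16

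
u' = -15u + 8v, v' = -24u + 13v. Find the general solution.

u(t) = -C_1e^(t) - 2C_2e^(-3t), v(t) = -2C_1e^(t) - 3C_2e^(-3t)

Coefficient matrix A = [[-15, 8], [-24, 13]].
Characteristic polynomial det(A - λI) = λ^2 + 2λ - 3 = 0.
Eigenvalues λ = 1, -3.
For λ=1: (A-λI) row 1 is [-16, 8], so an eigenvector is (-1, -2).
For λ=-3: (A-λI) row 1 is [-12, 8], so an eigenvector is (-2, -3).
General solution: C_1e^(t)(-1,-2) + C_2e^(-3t)(-2,-3).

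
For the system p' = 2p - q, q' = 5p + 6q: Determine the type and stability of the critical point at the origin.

unstable spiral

A = [[2,-1],[5,6]]; det(A-λI) = λ^2 - 8λ + 17.
λ = 4 ± i: positive real part.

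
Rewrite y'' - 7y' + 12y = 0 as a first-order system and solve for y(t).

Let x_1 = y, x_2 = y'. Then x_1' = x_2 and x_2' = -12x_1 + 7x_2.
A = [[0,1],[-12,7]]; det(A-λI) = λ^2 - 7λ + 12.
Eigenvalues λ = 3, 4 with eigenvectors (1,3), (1,4).

y(t) = K_1e^(3t) + K_2e^(4t)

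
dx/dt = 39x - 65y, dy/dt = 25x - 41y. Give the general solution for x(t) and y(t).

Coefficient matrix A = [[39, -65], [25, -41]].
Characteristic polynomial det(A - λI) = λ^2 + 2λ + 26 = 0.
Eigenvalues λ = -1 ± 5i (complex conjugate pair).
For λ=-1+5i: an eigenvector is (-3,-2) - i(2,1) = (-3 - 2i, -2 - i).
A real fundamental pair from Re and Im of e^((-1+5i)t)v: X_1 = e^(-t)(cos(5t)·(-3,-2) + sin(5t)·(2,1)), X_2 = e^(-t)(sin(5t)·(-3,-2) - cos(5t)·(2,1)).
General solution: K_1X_1 + K_2X_2.

x(t) = 2K_1e^(-t)sin(5t) - 3K_1e^(-t)cos(5t) - 3K_2e^(-t)sin(5t) - 2K_2e^(-t)cos(5t), y(t) = K_1e^(-t)sin(5t) - 2K_1e^(-t)cos(5t) - 2K_2e^(-t)sin(5t) - K_2e^(-t)cos(5t)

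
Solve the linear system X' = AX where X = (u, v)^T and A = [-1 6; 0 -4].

Coefficient matrix A = [[-1, 6], [0, -4]].
Characteristic polynomial det(A - λI) = λ^2 + 5λ + 4 = 0.
Eigenvalues λ = -1, -4.
For λ=-1: (A-λI) row 1 is [0, 6], so an eigenvector is (-1, 0).
For λ=-4: (A-λI) row 1 is [3, 6], so an eigenvector is (2, -1).
General solution: C_1e^(-t)(-1,0) + C_2e^(-4t)(2,-1).

u(t) = -C_1e^(-t) + 2C_2e^(-4t), v(t) = -C_2e^(-4t)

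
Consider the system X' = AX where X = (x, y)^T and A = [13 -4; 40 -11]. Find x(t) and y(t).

Coefficient matrix A = [[13, -4], [40, -11]].
Characteristic polynomial det(A - λI) = λ^2 - 2λ + 17 = 0.
Eigenvalues λ = 1 ± 4i (complex conjugate pair).
For λ=1+4i: an eigenvector is (0,1) - i(-1,-3) = (0 + i, 1 + 3i).
A real fundamental pair from Re and Im of e^((1+4i)t)v: X_1 = e^(t)(cos(4t)·(0,1) + sin(4t)·(-1,-3)), X_2 = e^(t)(sin(4t)·(0,1) - cos(4t)·(-1,-3)).
General solution: K_1X_1 + K_2X_2.

x(t) = -K_1e^(t)sin(4t) + K_2e^(t)cos(4t), y(t) = -3K_1e^(t)sin(4t) + K_1e^(t)cos(4t) + K_2e^(t)sin(4t) + 3K_2e^(t)cos(4t)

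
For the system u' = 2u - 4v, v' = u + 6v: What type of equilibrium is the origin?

unstable improper node

A = [[2,-4],[1,6]]; det(A-λI) = λ^2 - 8λ + 16.
repeated λ = 4 with a single eigenvector.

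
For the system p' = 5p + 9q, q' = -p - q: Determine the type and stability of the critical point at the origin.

unstable improper node

A = [[5,9],[-1,-1]]; det(A-λI) = λ^2 - 4λ + 4.
repeated λ = 2 with a single eigenvector.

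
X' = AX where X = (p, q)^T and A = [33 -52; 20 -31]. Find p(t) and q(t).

Coefficient matrix A = [[33, -52], [20, -31]].
Characteristic polynomial det(A - λI) = λ^2 - 2λ + 17 = 0.
Eigenvalues λ = 1 ± 4i (complex conjugate pair).
For λ=1+4i: an eigenvector is (2,1) - i(3,2) = (2 - 3i, 1 - 2i).
A real fundamental pair from Re and Im of e^((1+4i)t)v: X_1 = e^(t)(cos(4t)·(2,1) + sin(4t)·(3,2)), X_2 = e^(t)(sin(4t)·(2,1) - cos(4t)·(3,2)).
General solution: c_1X_1 + c_2X_2.

p(t) = 3c_1e^(t)sin(4t) + 2c_1e^(t)cos(4t) + 2c_2e^(t)sin(4t) - 3c_2e^(t)cos(4t), q(t) = 2c_1e^(t)sin(4t) + c_1e^(t)cos(4t) + c_2e^(t)sin(4t) - 2c_2e^(t)cos(4t)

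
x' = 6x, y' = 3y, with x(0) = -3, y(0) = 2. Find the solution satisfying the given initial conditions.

x(t) = -3e^(6t), y(t) = 2e^(3t)

Coefficient matrix A = [[6, 0], [0, 3]].
Characteristic polynomial det(A - λI) = λ^2 - 9λ + 18 = 0.
Eigenvalues λ = 3, 6.
For λ=3: (A-λI) row 1 is [3, 0], so an eigenvector is (0, 1).
For λ=6: (A-λI) row 2 is [0, -3], so an eigenvector is (-1, 0).
General solution: K_1e^(3t)(0,1) + K_2e^(6t)(-1,0).
Applying x(0)=-3, y(0)=2 gives K_1=2, K_2=3.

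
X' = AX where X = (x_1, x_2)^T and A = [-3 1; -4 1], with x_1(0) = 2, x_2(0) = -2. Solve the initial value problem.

x_1(t) = -6te^(-t) + 2e^(-t), x_2(t) = -12te^(-t) - 2e^(-t)

Coefficient matrix A = [[-3, 1], [-4, 1]].
Characteristic polynomial det(A - λI) = λ^2 + 2λ + 1 = 0.
Single eigenvalue λ = -1 with algebraic multiplicity 2.
Eigenvector v = (1,2); generalized eigenvector w with (A-λI)w=v is (-1,-1).
General solution: e^(-t)[K_1·v + K_2·(t·v + w)].
Applying x_1(0)=2, x_2(0)=-2 gives K_1=-4, K_2=-6.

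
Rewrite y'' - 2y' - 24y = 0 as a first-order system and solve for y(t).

y(t) = C_1e^(-4t) + C_2e^(6t)

Let x_1 = y, x_2 = y'. Then x_1' = x_2 and x_2' = 24x_1 + 2x_2.
A = [[0,1],[24,2]]; det(A-λI) = λ^2 - 2λ - 24.
Eigenvalues λ = -4, 6 with eigenvectors (1,-4), (1,6).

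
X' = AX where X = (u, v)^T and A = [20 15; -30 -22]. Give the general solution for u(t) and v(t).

Coefficient matrix A = [[20, 15], [-30, -22]].
Characteristic polynomial det(A - λI) = λ^2 + 2λ + 10 = 0.
Eigenvalues λ = -1 ± 3i (complex conjugate pair).
For λ=-1+3i: an eigenvector is (-2,3) - i(1,-1) = (-2 - i, 3 + i).
A real fundamental pair from Re and Im of e^((-1+3i)t)v: X_1 = e^(-t)(cos(3t)·(-2,3) + sin(3t)·(1,-1)), X_2 = e^(-t)(sin(3t)·(-2,3) - cos(3t)·(1,-1)).
General solution: C_1X_1 + C_2X_2.

u(t) = C_1e^(-t)sin(3t) - 2C_1e^(-t)cos(3t) - 2C_2e^(-t)sin(3t) - C_2e^(-t)cos(3t), v(t) = -C_1e^(-t)sin(3t) + 3C_1e^(-t)cos(3t) + 3C_2e^(-t)sin(3t) + C_2e^(-t)cos(3t)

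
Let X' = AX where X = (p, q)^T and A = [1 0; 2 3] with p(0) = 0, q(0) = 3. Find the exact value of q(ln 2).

24

A = [[1,0],[2,3]]; eigenvalues λ = 3, 1.
Eigenvectors: (0,1) for λ=3, (-1,1) for λ=1.
From the initial condition, c_1 = 3, c_2 = 0.
q(ln 2) = (3)(2^3)(1) + (0)(2^1)(1) = 24.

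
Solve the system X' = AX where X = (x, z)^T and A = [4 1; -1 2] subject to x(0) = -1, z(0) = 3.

Coefficient matrix A = [[4, 1], [-1, 2]].
Characteristic polynomial det(A - λI) = λ^2 - 6λ + 9 = 0.
Single eigenvalue λ = 3 with algebraic multiplicity 2.
Eigenvector v = (1,-1); generalized eigenvector w with (A-λI)w=v is (-1,2).
General solution: e^(3t)[C_1·v + C_2·(t·v + w)].
Applying x(0)=-1, z(0)=3 gives C_1=1, C_2=2.

x(t) = 2te^(3t) - e^(3t), z(t) = -2te^(3t) + 3e^(3t)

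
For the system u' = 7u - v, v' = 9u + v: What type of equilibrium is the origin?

A = [[7,-1],[9,1]]; det(A-λI) = λ^2 - 8λ + 16.
repeated λ = 4 with a single eigenvector.

unstable improper node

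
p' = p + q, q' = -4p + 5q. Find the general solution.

p(t) = C_1e^(3t) + C_2te^(3t), q(t) = 2C_1e^(3t) + 2C_2te^(3t) + C_2e^(3t)

Coefficient matrix A = [[1, 1], [-4, 5]].
Characteristic polynomial det(A - λI) = λ^2 - 6λ + 9 = 0.
Single eigenvalue λ = 3 with algebraic multiplicity 2.
Eigenvector v = (1,2); generalized eigenvector w with (A-λI)w=v is (0,1).
General solution: e^(3t)[C_1·v + C_2·(t·v + w)].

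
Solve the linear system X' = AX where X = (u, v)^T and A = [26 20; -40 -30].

Coefficient matrix A = [[26, 20], [-40, -30]].
Characteristic polynomial det(A - λI) = λ^2 + 4λ + 20 = 0.
Eigenvalues λ = -2 ± 4i (complex conjugate pair).
For λ=-2+4i: an eigenvector is (1,-1) - i(2,-3) = (1 - 2i, -1 + 3i).
A real fundamental pair from Re and Im of e^((-2+4i)t)v: X_1 = e^(-2t)(cos(4t)·(1,-1) + sin(4t)·(2,-3)), X_2 = e^(-2t)(sin(4t)·(1,-1) - cos(4t)·(2,-3)).
General solution: C_1X_1 + C_2X_2.

u(t) = 2C_1e^(-2t)sin(4t) + C_1e^(-2t)cos(4t) + C_2e^(-2t)sin(4t) - 2C_2e^(-2t)cos(4t), v(t) = -3C_1e^(-2t)sin(4t) - C_1e^(-2t)cos(4t) - C_2e^(-2t)sin(4t) + 3C_2e^(-2t)cos(4t)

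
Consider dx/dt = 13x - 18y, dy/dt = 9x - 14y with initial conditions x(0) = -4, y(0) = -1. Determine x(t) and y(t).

Coefficient matrix A = [[13, -18], [9, -14]].
Characteristic polynomial det(A - λI) = λ^2 + λ - 20 = 0.
Eigenvalues λ = 4, -5.
For λ=4: (A-λI) row 1 is [9, -18], so an eigenvector is (2, 1).
For λ=-5: (A-λI) row 1 is [18, -18], so an eigenvector is (-1, -1).
General solution: K_1e^(4t)(2,1) + K_2e^(-5t)(-1,-1).
Applying x(0)=-4, y(0)=-1 gives K_1=-3, K_2=-2.

x(t) = -6e^(4t) + 2e^(-5t), y(t) = -3e^(4t) + 2e^(-5t)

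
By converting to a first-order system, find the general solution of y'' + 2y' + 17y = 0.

y(t) = K_1e^(-t)cos(4t) + K_2e^(-t)sin(4t)

Let x_1 = y, x_2 = y'. Then x_1' = x_2 and x_2' = -17x_1 - 2x_2.
A = [[0,1],[-17,-2]]; det(A-λI) = λ^2 + 2λ + 17.
Eigenvalues λ = -1 ± 4i.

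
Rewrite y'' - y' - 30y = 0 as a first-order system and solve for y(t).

Let x_1 = y, x_2 = y'. Then x_1' = x_2 and x_2' = 30x_1 + x_2.
A = [[0,1],[30,1]]; det(A-λI) = λ^2 - λ - 30.
Eigenvalues λ = 6, -5 with eigenvectors (1,6), (1,-5).

y(t) = C_1e^(6t) + C_2e^(-5t)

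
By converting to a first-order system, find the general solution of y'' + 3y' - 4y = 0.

Let x_1 = y, x_2 = y'. Then x_1' = x_2 and x_2' = 4x_1 - 3x_2.
A = [[0,1],[4,-3]]; det(A-λI) = λ^2 + 3λ - 4.
Eigenvalues λ = 1, -4 with eigenvectors (1,1), (1,-4).

y(t) = C_1e^(t) + C_2e^(-4t)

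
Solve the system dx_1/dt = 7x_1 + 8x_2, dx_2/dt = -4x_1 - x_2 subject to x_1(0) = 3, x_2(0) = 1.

Coefficient matrix A = [[7, 8], [-4, -1]].
Characteristic polynomial det(A - λI) = λ^2 - 6λ + 25 = 0.
Eigenvalues λ = 3 ± 4i (complex conjugate pair).
For λ=3+4i: an eigenvector is (1,-1) - i(-1,0) = (1 + i, -1).
A real fundamental pair from Re and Im of e^((3+4i)t)v: X_1 = e^(3t)(cos(4t)·(1,-1) + sin(4t)·(-1,0)), X_2 = e^(3t)(sin(4t)·(1,-1) - cos(4t)·(-1,0)).
General solution: C_1X_1 + C_2X_2.
Applying x_1(0)=3, x_2(0)=1 gives C_1=-1, C_2=4.

x_1(t) = 5e^(3t)sin(4t) + 3e^(3t)cos(4t), x_2(t) = -4e^(3t)sin(4t) + e^(3t)cos(4t)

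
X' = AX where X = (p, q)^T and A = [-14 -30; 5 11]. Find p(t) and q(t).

Coefficient matrix A = [[-14, -30], [5, 11]].
Characteristic polynomial det(A - λI) = λ^2 + 3λ - 4 = 0.
Eigenvalues λ = -4, 1.
For λ=-4: (A-λI) row 1 is [-10, -30], so an eigenvector is (-3, 1).
For λ=1: (A-λI) row 1 is [-15, -30], so an eigenvector is (-2, 1).
General solution: C_1e^(-4t)(-3,1) + C_2e^(t)(-2,1).

p(t) = -3C_1e^(-4t) - 2C_2e^(t), q(t) = C_1e^(-4t) + C_2e^(t)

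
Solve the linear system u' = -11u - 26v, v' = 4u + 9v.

u(t) = 3C_1e^(-t)sin(2t) + 2C_1e^(-t)cos(2t) + 2C_2e^(-t)sin(2t) - 3C_2e^(-t)cos(2t), v(t) = -C_1e^(-t)sin(2t) - C_1e^(-t)cos(2t) - C_2e^(-t)sin(2t) + C_2e^(-t)cos(2t)

Coefficient matrix A = [[-11, -26], [4, 9]].
Characteristic polynomial det(A - λI) = λ^2 + 2λ + 5 = 0.
Eigenvalues λ = -1 ± 2i (complex conjugate pair).
For λ=-1+2i: an eigenvector is (2,-1) - i(3,-1) = (2 - 3i, -1 + i).
A real fundamental pair from Re and Im of e^((-1+2i)t)v: X_1 = e^(-t)(cos(2t)·(2,-1) + sin(2t)·(3,-1)), X_2 = e^(-t)(sin(2t)·(2,-1) - cos(2t)·(3,-1)).
General solution: C_1X_1 + C_2X_2.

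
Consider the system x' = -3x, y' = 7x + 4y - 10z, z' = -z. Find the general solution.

Coefficient matrix A = [[-3, 0, 0], [7, 4, -10], [0, 0, -1]].
det(A - λI) = 0 gives eigenvalues λ = -3, 4, -1.
For λ=-3: eigenvector (1,-1,0).
For λ=4: eigenvector (0,1,0).
For λ=-1: eigenvector (0,2,1).
General solution: C_1e^(-3t)(1,-1,0) + C_2e^(4t)(0,1,0) + C_3e^(-t)(0,2,1).

x(t) = C_1e^(-3t), y(t) = -C_1e^(-3t) + C_2e^(4t) + 2C_3e^(-t), z(t) = C_3e^(-t)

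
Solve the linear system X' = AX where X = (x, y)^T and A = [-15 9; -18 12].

x(t) = -c_1e^(3t) - c_2e^(-6t), y(t) = -2c_1e^(3t) - c_2e^(-6t)

Coefficient matrix A = [[-15, 9], [-18, 12]].
Characteristic polynomial det(A - λI) = λ^2 + 3λ - 18 = 0.
Eigenvalues λ = 3, -6.
For λ=3: (A-λI) row 1 is [-18, 9], so an eigenvector is (-1, -2).
For λ=-6: (A-λI) row 1 is [-9, 9], so an eigenvector is (-1, -1).
General solution: c_1e^(3t)(-1,-2) + c_2e^(-6t)(-1,-1).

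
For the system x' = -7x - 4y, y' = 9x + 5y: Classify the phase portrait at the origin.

stable improper node

A = [[-7,-4],[9,5]]; det(A-λI) = λ^2 + 2λ + 1.
repeated λ = -1 with a single eigenvector.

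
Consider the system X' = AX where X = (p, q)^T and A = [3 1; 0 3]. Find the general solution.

Coefficient matrix A = [[3, 1], [0, 3]].
Characteristic polynomial det(A - λI) = λ^2 - 6λ + 9 = 0.
Single eigenvalue λ = 3 with algebraic multiplicity 2.
Eigenvector v = (1,0); generalized eigenvector w with (A-λI)w=v is (2,1).
General solution: e^(3t)[K_1·v + K_2·(t·v + w)].

p(t) = K_1e^(3t) + K_2te^(3t) + 2K_2e^(3t), q(t) = K_2e^(3t)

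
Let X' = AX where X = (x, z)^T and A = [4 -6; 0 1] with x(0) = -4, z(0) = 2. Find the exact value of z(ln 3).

A = [[4,-6],[0,1]]; eigenvalues λ = 1, 4.
Eigenvectors: (-2,-1) for λ=1, (-1,0) for λ=4.
From the initial condition, c_1 = -2, c_2 = 8.
z(ln 3) = (-2)(3^1)(-1) + (8)(3^4)(0) = 6.

6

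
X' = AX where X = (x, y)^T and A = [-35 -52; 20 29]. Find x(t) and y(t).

Coefficient matrix A = [[-35, -52], [20, 29]].
Characteristic polynomial det(A - λI) = λ^2 + 6λ + 25 = 0.
Eigenvalues λ = -3 ± 4i (complex conjugate pair).
For λ=-3+4i: an eigenvector is (2,-1) - i(-3,2) = (2 + 3i, -1 - 2i).
A real fundamental pair from Re and Im of e^((-3+4i)t)v: X_1 = e^(-3t)(cos(4t)·(2,-1) + sin(4t)·(-3,2)), X_2 = e^(-3t)(sin(4t)·(2,-1) - cos(4t)·(-3,2)).
General solution: K_1X_1 + K_2X_2.

x(t) = -3K_1e^(-3t)sin(4t) + 2K_1e^(-3t)cos(4t) + 2K_2e^(-3t)sin(4t) + 3K_2e^(-3t)cos(4t), y(t) = 2K_1e^(-3t)sin(4t) - K_1e^(-3t)cos(4t) - K_2e^(-3t)sin(4t) - 2K_2e^(-3t)cos(4t)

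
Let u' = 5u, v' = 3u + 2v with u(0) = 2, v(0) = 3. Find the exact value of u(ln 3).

486

A = [[5,0],[3,2]]; eigenvalues λ = 2, 5.
Eigenvectors: (0,1) for λ=2, (-1,-1) for λ=5.
From the initial condition, c_1 = 1, c_2 = -2.
u(ln 3) = (1)(3^2)(0) + (-2)(3^5)(-1) = 486.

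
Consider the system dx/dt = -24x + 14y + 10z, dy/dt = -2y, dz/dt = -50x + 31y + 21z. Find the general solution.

Coefficient matrix A = [[-24, 14, 10], [0, -2, 0], [-50, 31, 21]].
det(A - λI) = 0 gives eigenvalues λ = -4, -2, 1.
For λ=-4: eigenvector (1,0,2).
For λ=-2: eigenvector (2,1,3).
For λ=1: eigenvector (2,0,5).
General solution: C_1e^(-4t)(1,0,2) + C_2e^(-2t)(2,1,3) + C_3e^(t)(2,0,5).

x(t) = C_1e^(-4t) + 2C_2e^(-2t) + 2C_3e^(t), y(t) = C_2e^(-2t), z(t) = 2C_1e^(-4t) + 3C_2e^(-2t) + 5C_3e^(t)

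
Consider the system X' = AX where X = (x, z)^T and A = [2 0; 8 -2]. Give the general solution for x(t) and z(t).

x(t) = C_2e^(2t), z(t) = -C_1e^(-2t) + 2C_2e^(2t)

Coefficient matrix A = [[2, 0], [8, -2]].
Characteristic polynomial det(A - λI) = λ^2 - 4 = 0.
Eigenvalues λ = -2, 2.
For λ=-2: (A-λI) row 1 is [4, 0], so an eigenvector is (0, -1).
For λ=2: (A-λI) row 2 is [8, -4], so an eigenvector is (1, 2).
General solution: C_1e^(-2t)(0,-1) + C_2e^(2t)(1,2).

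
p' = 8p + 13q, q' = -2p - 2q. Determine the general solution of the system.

p(t) = -2C_1e^(3t)sin(t) - 3C_1e^(3t)cos(t) - 3C_2e^(3t)sin(t) + 2C_2e^(3t)cos(t), q(t) = C_1e^(3t)sin(t) + C_1e^(3t)cos(t) + C_2e^(3t)sin(t) - C_2e^(3t)cos(t)

Coefficient matrix A = [[8, 13], [-2, -2]].
Characteristic polynomial det(A - λI) = λ^2 - 6λ + 10 = 0.
Eigenvalues λ = 3 ± i (complex conjugate pair).
For λ=3+i: an eigenvector is (-3,1) - i(-2,1) = (-3 + 2i, 1 - i).
A real fundamental pair from Re and Im of e^((3+i)t)v: X_1 = e^(3t)(cos(t)·(-3,1) + sin(t)·(-2,1)), X_2 = e^(3t)(sin(t)·(-3,1) - cos(t)·(-2,1)).
General solution: C_1X_1 + C_2X_2.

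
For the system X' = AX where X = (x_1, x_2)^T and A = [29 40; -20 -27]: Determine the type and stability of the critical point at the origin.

A = [[29,40],[-20,-27]]; det(A-λI) = λ^2 - 2λ + 17.
λ = 1 ± 4i: positive real part.

unstable spiral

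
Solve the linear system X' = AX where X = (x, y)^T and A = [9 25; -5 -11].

Coefficient matrix A = [[9, 25], [-5, -11]].
Characteristic polynomial det(A - λI) = λ^2 + 2λ + 26 = 0.
Eigenvalues λ = -1 ± 5i (complex conjugate pair).
For λ=-1+5i: an eigenvector is (-1,0) - i(-2,1) = (-1 + 2i, 0 - i).
A real fundamental pair from Re and Im of e^((-1+5i)t)v: X_1 = e^(-t)(cos(5t)·(-1,0) + sin(5t)·(-2,1)), X_2 = e^(-t)(sin(5t)·(-1,0) - cos(5t)·(-2,1)).
General solution: c_1X_1 + c_2X_2.

x(t) = -2c_1e^(-t)sin(5t) - c_1e^(-t)cos(5t) - c_2e^(-t)sin(5t) + 2c_2e^(-t)cos(5t), y(t) = c_1e^(-t)sin(5t) - c_2e^(-t)cos(5t)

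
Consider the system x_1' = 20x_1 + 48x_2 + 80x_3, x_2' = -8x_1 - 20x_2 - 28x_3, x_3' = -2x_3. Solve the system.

x_1(t) = -8K_1e^(-2t) - 2K_2e^(-4t) + 3K_3e^(4t), x_2(t) = 2K_1e^(-2t) + K_2e^(-4t) - K_3e^(4t), x_3(t) = K_1e^(-2t)

Coefficient matrix A = [[20, 48, 80], [-8, -20, -28], [0, 0, -2]].
det(A - λI) = 0 gives eigenvalues λ = -2, -4, 4.
For λ=-2: eigenvector (-8,2,1).
For λ=-4: eigenvector (-2,1,0).
For λ=4: eigenvector (3,-1,0).
General solution: K_1e^(-2t)(-8,2,1) + K_2e^(-4t)(-2,1,0) + K_3e^(4t)(3,-1,0).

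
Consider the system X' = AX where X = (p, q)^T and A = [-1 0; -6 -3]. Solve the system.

p(t) = c_2e^(-t), q(t) = -c_1e^(-3t) - 3c_2e^(-t)

Coefficient matrix A = [[-1, 0], [-6, -3]].
Characteristic polynomial det(A - λI) = λ^2 + 4λ + 3 = 0.
Eigenvalues λ = -3, -1.
For λ=-3: (A-λI) row 1 is [2, 0], so an eigenvector is (0, -1).
For λ=-1: (A-λI) row 2 is [-6, -2], so an eigenvector is (1, -3).
General solution: c_1e^(-3t)(0,-1) + c_2e^(-t)(1,-3).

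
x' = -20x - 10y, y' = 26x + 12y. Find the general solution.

Coefficient matrix A = [[-20, -10], [26, 12]].
Characteristic polynomial det(A - λI) = λ^2 + 8λ + 20 = 0.
Eigenvalues λ = -4 ± 2i (complex conjugate pair).
For λ=-4+2i: an eigenvector is (1,-2) - i(2,-3) = (1 - 2i, -2 + 3i).
A real fundamental pair from Re and Im of e^((-4+2i)t)v: X_1 = e^(-4t)(cos(2t)·(1,-2) + sin(2t)·(2,-3)), X_2 = e^(-4t)(sin(2t)·(1,-2) - cos(2t)·(2,-3)).
General solution: C_1X_1 + C_2X_2.

x(t) = 2C_1e^(-4t)sin(2t) + C_1e^(-4t)cos(2t) + C_2e^(-4t)sin(2t) - 2C_2e^(-4t)cos(2t), y(t) = -3C_1e^(-4t)sin(2t) - 2C_1e^(-4t)cos(2t) - 2C_2e^(-4t)sin(2t) + 3C_2e^(-4t)cos(2t)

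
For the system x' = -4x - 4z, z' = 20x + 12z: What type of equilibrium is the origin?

A = [[-4,-4],[20,12]]; det(A-λI) = λ^2 - 8λ + 32.
λ = 4 ± 4i: positive real part.

unstable spiral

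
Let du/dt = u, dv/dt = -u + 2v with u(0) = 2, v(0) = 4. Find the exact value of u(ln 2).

A = [[1,0],[-1,2]]; eigenvalues λ = 2, 1.
Eigenvectors: (0,1) for λ=2, (-1,-1) for λ=1.
From the initial condition, c_1 = 2, c_2 = -2.
u(ln 2) = (2)(2^2)(0) + (-2)(2^1)(-1) = 4.

4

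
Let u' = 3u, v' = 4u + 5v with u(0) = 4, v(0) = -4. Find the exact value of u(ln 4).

256

A = [[3,0],[4,5]]; eigenvalues λ = 5, 3.
Eigenvectors: (0,-1) for λ=5, (1,-2) for λ=3.
From the initial condition, c_1 = -4, c_2 = 4.
u(ln 4) = (-4)(4^5)(0) + (4)(4^3)(1) = 256.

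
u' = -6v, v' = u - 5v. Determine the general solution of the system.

Coefficient matrix A = [[0, -6], [1, -5]].
Characteristic polynomial det(A - λI) = λ^2 + 5λ + 6 = 0.
Eigenvalues λ = -3, -2.
For λ=-3: (A-λI) row 1 is [3, -6], so an eigenvector is (-2, -1).
For λ=-2: (A-λI) row 1 is [2, -6], so an eigenvector is (-3, -1).
General solution: C_1e^(-3t)(-2,-1) + C_2e^(-2t)(-3,-1).

u(t) = -2C_1e^(-3t) - 3C_2e^(-2t), v(t) = -C_1e^(-3t) - C_2e^(-2t)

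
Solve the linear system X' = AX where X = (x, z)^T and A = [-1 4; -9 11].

x(t) = -2K_1e^(5t) - 2K_2te^(5t) - K_2e^(5t), z(t) = -3K_1e^(5t) - 3K_2te^(5t) - 2K_2e^(5t)

Coefficient matrix A = [[-1, 4], [-9, 11]].
Characteristic polynomial det(A - λI) = λ^2 - 10λ + 25 = 0.
Single eigenvalue λ = 5 with algebraic multiplicity 2.
Eigenvector v = (-2,-3); generalized eigenvector w with (A-λI)w=v is (-1,-2).
General solution: e^(5t)[K_1·v + K_2·(t·v + w)].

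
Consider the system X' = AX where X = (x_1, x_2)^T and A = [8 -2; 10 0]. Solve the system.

Coefficient matrix A = [[8, -2], [10, 0]].
Characteristic polynomial det(A - λI) = λ^2 - 8λ + 20 = 0.
Eigenvalues λ = 4 ± 2i (complex conjugate pair).
For λ=4+2i: an eigenvector is (0,-1) - i(1,2) = (0 - i, -1 - 2i).
A real fundamental pair from Re and Im of e^((4+2i)t)v: X_1 = e^(4t)(cos(2t)·(0,-1) + sin(2t)·(1,2)), X_2 = e^(4t)(sin(2t)·(0,-1) - cos(2t)·(1,2)).
General solution: c_1X_1 + c_2X_2.

x_1(t) = c_1e^(4t)sin(2t) - c_2e^(4t)cos(2t), x_2(t) = 2c_1e^(4t)sin(2t) - c_1e^(4t)cos(2t) - c_2e^(4t)sin(2t) - 2c_2e^(4t)cos(2t)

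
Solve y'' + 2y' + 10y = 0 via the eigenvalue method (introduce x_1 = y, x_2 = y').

y(t) = K_1e^(-t)cos(3t) + K_2e^(-t)sin(3t)

Let x_1 = y, x_2 = y'. Then x_1' = x_2 and x_2' = -10x_1 - 2x_2.
A = [[0,1],[-10,-2]]; det(A-λI) = λ^2 + 2λ + 10.
Eigenvalues λ = -1 ± 3i.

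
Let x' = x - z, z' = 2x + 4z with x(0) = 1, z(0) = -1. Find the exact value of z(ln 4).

-16

A = [[1,-1],[2,4]]; eigenvalues λ = 2, 3.
Eigenvectors: (-1,1) for λ=2, (1,-2) for λ=3.
From the initial condition, c_1 = -1, c_2 = 0.
z(ln 4) = (-1)(4^2)(1) + (0)(4^3)(-2) = -16.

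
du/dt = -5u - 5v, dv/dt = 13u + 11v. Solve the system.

u(t) = C_1e^(3t)sin(t) - 2C_1e^(3t)cos(t) - 2C_2e^(3t)sin(t) - C_2e^(3t)cos(t), v(t) = -2C_1e^(3t)sin(t) + 3C_1e^(3t)cos(t) + 3C_2e^(3t)sin(t) + 2C_2e^(3t)cos(t)

Coefficient matrix A = [[-5, -5], [13, 11]].
Characteristic polynomial det(A - λI) = λ^2 - 6λ + 10 = 0.
Eigenvalues λ = 3 ± i (complex conjugate pair).
For λ=3+i: an eigenvector is (-2,3) - i(1,-2) = (-2 - i, 3 + 2i).
A real fundamental pair from Re and Im of e^((3+i)t)v: X_1 = e^(3t)(cos(t)·(-2,3) + sin(t)·(1,-2)), X_2 = e^(3t)(sin(t)·(-2,3) - cos(t)·(1,-2)).
General solution: C_1X_1 + C_2X_2.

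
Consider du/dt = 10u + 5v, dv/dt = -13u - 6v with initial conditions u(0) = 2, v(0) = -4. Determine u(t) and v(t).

Coefficient matrix A = [[10, 5], [-13, -6]].
Characteristic polynomial det(A - λI) = λ^2 - 4λ + 5 = 0.
Eigenvalues λ = 2 ± i (complex conjugate pair).
For λ=2+i: an eigenvector is (-1,2) - i(2,-3) = (-1 - 2i, 2 + 3i).
A real fundamental pair from Re and Im of e^((2+i)t)v: X_1 = e^(2t)(cos(t)·(-1,2) + sin(t)·(2,-3)), X_2 = e^(2t)(sin(t)·(-1,2) - cos(t)·(2,-3)).
General solution: C_1X_1 + C_2X_2.
Applying u(0)=2, v(0)=-4 gives C_1=-2, C_2=0.

u(t) = -4e^(2t)sin(t) + 2e^(2t)cos(t), v(t) = 6e^(2t)sin(t) - 4e^(2t)cos(t)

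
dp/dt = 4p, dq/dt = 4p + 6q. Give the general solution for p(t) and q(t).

p(t) = -C_2e^(4t), q(t) = C_1e^(6t) + 2C_2e^(4t)

Coefficient matrix A = [[4, 0], [4, 6]].
Characteristic polynomial det(A - λI) = λ^2 - 10λ + 24 = 0.
Eigenvalues λ = 6, 4.
For λ=6: (A-λI) row 1 is [-2, 0], so an eigenvector is (0, 1).
For λ=4: (A-λI) row 2 is [4, 2], so an eigenvector is (-1, 2).
General solution: C_1e^(6t)(0,1) + C_2e^(4t)(-1,2).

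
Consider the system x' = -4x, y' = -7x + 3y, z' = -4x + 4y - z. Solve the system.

Coefficient matrix A = [[-4, 0, 0], [-7, 3, 0], [-4, 4, -1]].
det(A - λI) = 0 gives eigenvalues λ = -4, 3, -1.
For λ=-4: eigenvector (1,1,0).
For λ=3: eigenvector (0,1,1).
For λ=-1: eigenvector (0,0,1).
General solution: C_1e^(-4t)(1,1,0) + C_2e^(3t)(0,1,1) + C_3e^(-t)(0,0,1).

x(t) = C_1e^(-4t), y(t) = C_1e^(-4t) + C_2e^(3t), z(t) = C_2e^(3t) + C_3e^(-t)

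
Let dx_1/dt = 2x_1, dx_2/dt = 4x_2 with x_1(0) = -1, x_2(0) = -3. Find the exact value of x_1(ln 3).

-9

A = [[2,0],[0,4]]; eigenvalues λ = 4, 2.
Eigenvectors: (0,-1) for λ=4, (1,0) for λ=2.
From the initial condition, c_1 = 3, c_2 = -1.
x_1(ln 3) = (3)(3^4)(0) + (-1)(3^2)(1) = -9.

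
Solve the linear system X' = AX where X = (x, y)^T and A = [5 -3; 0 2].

Coefficient matrix A = [[5, -3], [0, 2]].
Characteristic polynomial det(A - λI) = λ^2 - 7λ + 10 = 0.
Eigenvalues λ = 5, 2.
For λ=5: (A-λI) row 1 is [0, -3], so an eigenvector is (1, 0).
For λ=2: (A-λI) row 1 is [3, -3], so an eigenvector is (-1, -1).
General solution: c_1e^(5t)(1,0) + c_2e^(2t)(-1,-1).

x(t) = c_1e^(5t) - c_2e^(2t), y(t) = -c_2e^(2t)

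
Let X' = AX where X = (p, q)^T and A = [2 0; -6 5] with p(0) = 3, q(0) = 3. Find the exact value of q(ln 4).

A = [[2,0],[-6,5]]; eigenvalues λ = 2, 5.
Eigenvectors: (1,2) for λ=2, (0,1) for λ=5.
From the initial condition, c_1 = 3, c_2 = -3.
q(ln 4) = (3)(4^2)(2) + (-3)(4^5)(1) = -2976.

-2976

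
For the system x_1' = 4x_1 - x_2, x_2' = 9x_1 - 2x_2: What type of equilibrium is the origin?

A = [[4,-1],[9,-2]]; det(A-λI) = λ^2 - 2λ + 1.
repeated λ = 1 with a single eigenvector.

unstable improper node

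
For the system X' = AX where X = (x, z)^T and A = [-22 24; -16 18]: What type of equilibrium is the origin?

A = [[-22,24],[-16,18]]; det(A-λI) = λ^2 + 4λ - 12.
λ = -6, 2: opposite signs.

saddle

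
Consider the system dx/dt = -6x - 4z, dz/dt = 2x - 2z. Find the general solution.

Coefficient matrix A = [[-6, -4], [2, -2]].
Characteristic polynomial det(A - λI) = λ^2 + 8λ + 20 = 0.
Eigenvalues λ = -4 ± 2i (complex conjugate pair).
For λ=-4+2i: an eigenvector is (1,-1) - i(1,0) = (1 - i, -1).
A real fundamental pair from Re and Im of e^((-4+2i)t)v: X_1 = e^(-4t)(cos(2t)·(1,-1) + sin(2t)·(1,0)), X_2 = e^(-4t)(sin(2t)·(1,-1) - cos(2t)·(1,0)).
General solution: C_1X_1 + C_2X_2.

x(t) = C_1e^(-4t)sin(2t) + C_1e^(-4t)cos(2t) + C_2e^(-4t)sin(2t) - C_2e^(-4t)cos(2t), z(t) = -C_1e^(-4t)cos(2t) - C_2e^(-4t)sin(2t)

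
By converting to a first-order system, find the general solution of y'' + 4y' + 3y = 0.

y(t) = c_1e^(-t) + c_2e^(-3t)

Let x_1 = y, x_2 = y'. Then x_1' = x_2 and x_2' = -3x_1 - 4x_2.
A = [[0,1],[-3,-4]]; det(A-λI) = λ^2 + 4λ + 3.
Eigenvalues λ = -1, -3 with eigenvectors (1,-1), (1,-3).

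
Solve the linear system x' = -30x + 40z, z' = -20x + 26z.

x(t) = -3C_1e^(-2t)sin(4t) - C_1e^(-2t)cos(4t) - C_2e^(-2t)sin(4t) + 3C_2e^(-2t)cos(4t), z(t) = -2C_1e^(-2t)sin(4t) - C_1e^(-2t)cos(4t) - C_2e^(-2t)sin(4t) + 2C_2e^(-2t)cos(4t)

Coefficient matrix A = [[-30, 40], [-20, 26]].
Characteristic polynomial det(A - λI) = λ^2 + 4λ + 20 = 0.
Eigenvalues λ = -2 ± 4i (complex conjugate pair).
For λ=-2+4i: an eigenvector is (-1,-1) - i(-3,-2) = (-1 + 3i, -1 + 2i).
A real fundamental pair from Re and Im of e^((-2+4i)t)v: X_1 = e^(-2t)(cos(4t)·(-1,-1) + sin(4t)·(-3,-2)), X_2 = e^(-2t)(sin(4t)·(-1,-1) - cos(4t)·(-3,-2)).
General solution: C_1X_1 + C_2X_2.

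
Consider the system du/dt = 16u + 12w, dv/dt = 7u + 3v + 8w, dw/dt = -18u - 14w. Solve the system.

u(t) = c_2e^(4t) - 2c_3e^(-2t), v(t) = c_1e^(3t) - c_2e^(4t) - 2c_3e^(-2t), w(t) = -c_2e^(4t) + 3c_3e^(-2t)

Coefficient matrix A = [[16, 0, 12], [7, 3, 8], [-18, 0, -14]].
det(A - λI) = 0 gives eigenvalues λ = 3, 4, -2.
For λ=3: eigenvector (0,1,0).
For λ=4: eigenvector (1,-1,-1).
For λ=-2: eigenvector (-2,-2,3).
General solution: c_1e^(3t)(0,1,0) + c_2e^(4t)(1,-1,-1) + c_3e^(-2t)(-2,-2,3).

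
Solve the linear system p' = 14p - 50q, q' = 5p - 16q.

p(t) = K_1e^(-t)sin(5t) - 3K_1e^(-t)cos(5t) - 3K_2e^(-t)sin(5t) - K_2e^(-t)cos(5t), q(t) = -K_1e^(-t)cos(5t) - K_2e^(-t)sin(5t)

Coefficient matrix A = [[14, -50], [5, -16]].
Characteristic polynomial det(A - λI) = λ^2 + 2λ + 26 = 0.
Eigenvalues λ = -1 ± 5i (complex conjugate pair).
For λ=-1+5i: an eigenvector is (-3,-1) - i(1,0) = (-3 - i, -1).
A real fundamental pair from Re and Im of e^((-1+5i)t)v: X_1 = e^(-t)(cos(5t)·(-3,-1) + sin(5t)·(1,0)), X_2 = e^(-t)(sin(5t)·(-3,-1) - cos(5t)·(1,0)).
General solution: K_1X_1 + K_2X_2.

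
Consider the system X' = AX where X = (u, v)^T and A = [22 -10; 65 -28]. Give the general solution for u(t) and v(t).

Coefficient matrix A = [[22, -10], [65, -28]].
Characteristic polynomial det(A - λI) = λ^2 + 6λ + 34 = 0.
Eigenvalues λ = -3 ± 5i (complex conjugate pair).
For λ=-3+5i: an eigenvector is (1,3) - i(-1,-2) = (1 + i, 3 + 2i).
A real fundamental pair from Re and Im of e^((-3+5i)t)v: X_1 = e^(-3t)(cos(5t)·(1,3) + sin(5t)·(-1,-2)), X_2 = e^(-3t)(sin(5t)·(1,3) - cos(5t)·(-1,-2)).
General solution: c_1X_1 + c_2X_2.

u(t) = -c_1e^(-3t)sin(5t) + c_1e^(-3t)cos(5t) + c_2e^(-3t)sin(5t) + c_2e^(-3t)cos(5t), v(t) = -2c_1e^(-3t)sin(5t) + 3c_1e^(-3t)cos(5t) + 3c_2e^(-3t)sin(5t) + 2c_2e^(-3t)cos(5t)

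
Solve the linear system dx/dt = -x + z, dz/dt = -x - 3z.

Coefficient matrix A = [[-1, 1], [-1, -3]].
Characteristic polynomial det(A - λI) = λ^2 + 4λ + 4 = 0.
Single eigenvalue λ = -2 with algebraic multiplicity 2.
Eigenvector v = (1,-1); generalized eigenvector w with (A-λI)w=v is (3,-2).
General solution: e^(-2t)[c_1·v + c_2·(t·v + w)].

x(t) = c_1e^(-2t) + c_2te^(-2t) + 3c_2e^(-2t), z(t) = -c_1e^(-2t) - c_2te^(-2t) - 2c_2e^(-2t)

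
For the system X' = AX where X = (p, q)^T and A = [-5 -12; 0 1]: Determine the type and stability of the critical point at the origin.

A = [[-5,-12],[0,1]]; det(A-λI) = λ^2 + 4λ - 5.
λ = -5, 1: opposite signs.

saddle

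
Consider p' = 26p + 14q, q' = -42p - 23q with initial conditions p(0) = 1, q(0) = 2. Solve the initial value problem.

Coefficient matrix A = [[26, 14], [-42, -23]].
Characteristic polynomial det(A - λI) = λ^2 - 3λ - 10 = 0.
Eigenvalues λ = 5, -2.
For λ=5: (A-λI) row 1 is [21, 14], so an eigenvector is (2, -3).
For λ=-2: (A-λI) row 1 is [28, 14], so an eigenvector is (1, -2).
General solution: K_1e^(5t)(2,-3) + K_2e^(-2t)(1,-2).
Applying p(0)=1, q(0)=2 gives K_1=4, K_2=-7.

p(t) = 8e^(5t) - 7e^(-2t), q(t) = -12e^(5t) + 14e^(-2t)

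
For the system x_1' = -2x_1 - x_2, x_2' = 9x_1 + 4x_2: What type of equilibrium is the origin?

unstable improper node

A = [[-2,-1],[9,4]]; det(A-λI) = λ^2 - 2λ + 1.
repeated λ = 1 with a single eigenvector.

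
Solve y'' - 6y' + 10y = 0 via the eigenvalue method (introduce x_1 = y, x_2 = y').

Let x_1 = y, x_2 = y'. Then x_1' = x_2 and x_2' = -10x_1 + 6x_2.
A = [[0,1],[-10,6]]; det(A-λI) = λ^2 - 6λ + 10.
Eigenvalues λ = 3 ± i.

y(t) = C_1e^(3t)cos(t) + C_2e^(3t)sin(t)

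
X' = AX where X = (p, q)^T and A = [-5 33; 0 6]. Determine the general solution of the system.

p(t) = -K_1e^(-5t) - 3K_2e^(6t), q(t) = -K_2e^(6t)

Coefficient matrix A = [[-5, 33], [0, 6]].
Characteristic polynomial det(A - λI) = λ^2 - λ - 30 = 0.
Eigenvalues λ = -5, 6.
For λ=-5: (A-λI) row 1 is [0, 33], so an eigenvector is (-1, 0).
For λ=6: (A-λI) row 1 is [-11, 33], so an eigenvector is (-3, -1).
General solution: K_1e^(-5t)(-1,0) + K_2e^(6t)(-3,-1).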